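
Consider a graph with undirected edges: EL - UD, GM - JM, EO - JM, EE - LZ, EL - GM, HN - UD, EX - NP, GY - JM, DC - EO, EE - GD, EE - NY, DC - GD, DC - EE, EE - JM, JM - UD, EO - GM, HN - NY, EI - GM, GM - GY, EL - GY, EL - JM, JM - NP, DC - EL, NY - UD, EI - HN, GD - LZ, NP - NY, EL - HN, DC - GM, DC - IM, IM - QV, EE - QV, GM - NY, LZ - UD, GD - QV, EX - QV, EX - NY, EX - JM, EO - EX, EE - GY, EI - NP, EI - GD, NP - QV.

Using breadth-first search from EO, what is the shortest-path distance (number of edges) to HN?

3

Level 0: EO
Level 1: DC, EX, GM, JM
Level 2: EE, EI, EL, GD, GY, IM, NP, NY, QV, UD
Level 3: HN, LZ
HN first appears at level 3.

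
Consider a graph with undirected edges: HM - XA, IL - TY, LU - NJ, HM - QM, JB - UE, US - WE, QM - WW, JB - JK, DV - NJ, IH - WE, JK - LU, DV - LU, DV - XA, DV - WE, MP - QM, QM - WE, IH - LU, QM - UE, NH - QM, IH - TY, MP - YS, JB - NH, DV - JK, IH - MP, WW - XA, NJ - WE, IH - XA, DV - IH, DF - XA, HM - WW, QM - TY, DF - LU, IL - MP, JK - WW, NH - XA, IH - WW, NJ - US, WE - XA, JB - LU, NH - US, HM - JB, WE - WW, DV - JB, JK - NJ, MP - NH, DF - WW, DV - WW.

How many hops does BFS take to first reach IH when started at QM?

2

Level 0: QM
Level 1: HM, MP, NH, TY, UE, WE, WW
Level 2: DF, DV, IH, IL, JB, JK, NJ, US, XA, YS
Level 3: LU
IH first appears at level 2.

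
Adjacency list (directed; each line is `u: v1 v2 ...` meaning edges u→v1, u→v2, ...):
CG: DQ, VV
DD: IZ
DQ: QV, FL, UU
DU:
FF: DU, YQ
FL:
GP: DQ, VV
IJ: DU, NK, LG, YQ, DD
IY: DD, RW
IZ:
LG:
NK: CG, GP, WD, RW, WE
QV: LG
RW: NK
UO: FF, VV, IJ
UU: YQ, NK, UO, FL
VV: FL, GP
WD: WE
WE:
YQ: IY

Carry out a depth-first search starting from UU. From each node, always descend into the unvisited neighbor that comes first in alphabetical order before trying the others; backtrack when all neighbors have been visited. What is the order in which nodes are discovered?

Visit UU
UU → FL
UU → NK
NK → CG
CG → DQ
DQ → QV
QV → LG
CG → VV
VV → GP
NK → RW
NK → WD
WD → WE
UU → UO
UO → FF
FF → DU
FF → YQ
YQ → IY
IY → DD
DD → IZ
UO → IJ

UU, FL, NK, CG, DQ, QV, LG, VV, GP, RW, WD, WE, UO, FF, DU, YQ, IY, DD, IZ, IJ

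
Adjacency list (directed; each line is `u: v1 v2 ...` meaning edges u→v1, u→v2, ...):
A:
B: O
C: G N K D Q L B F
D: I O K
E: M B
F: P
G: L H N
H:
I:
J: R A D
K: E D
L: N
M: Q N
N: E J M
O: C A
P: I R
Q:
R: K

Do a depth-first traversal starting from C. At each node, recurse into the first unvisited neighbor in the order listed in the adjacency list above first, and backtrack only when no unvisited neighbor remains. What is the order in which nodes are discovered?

C, G, L, N, E, M, Q, B, O, A, J, R, K, D, I, H, F, P

Visit C
C → G
G → L
L → N
N → E
E → M
M → Q
E → B
B → O
O → A
N → J
J → R
R → K
K → D
D → I
G → H
C → F
F → P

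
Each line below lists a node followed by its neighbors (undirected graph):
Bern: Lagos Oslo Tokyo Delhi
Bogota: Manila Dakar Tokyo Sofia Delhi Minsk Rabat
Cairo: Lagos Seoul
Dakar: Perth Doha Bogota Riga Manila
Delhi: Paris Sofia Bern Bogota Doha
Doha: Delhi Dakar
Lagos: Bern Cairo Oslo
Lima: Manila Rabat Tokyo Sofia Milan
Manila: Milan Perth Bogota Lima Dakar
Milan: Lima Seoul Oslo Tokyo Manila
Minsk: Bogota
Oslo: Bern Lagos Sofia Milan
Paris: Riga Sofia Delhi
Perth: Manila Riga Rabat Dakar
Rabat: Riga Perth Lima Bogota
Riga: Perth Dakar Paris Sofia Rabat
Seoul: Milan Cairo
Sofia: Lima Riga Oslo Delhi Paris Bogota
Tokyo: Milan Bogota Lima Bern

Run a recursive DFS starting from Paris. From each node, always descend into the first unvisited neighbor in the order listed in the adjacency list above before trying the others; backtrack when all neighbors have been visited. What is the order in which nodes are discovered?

Paris → Riga → Perth → Manila → Milan → Lima → Rabat → Bogota → Dakar → Doha → Delhi → Sofia → Oslo → Bern → Lagos → Cairo → Seoul → Tokyo → Minsk

Visit Paris
Paris → Riga
Riga → Perth
Perth → Manila
Manila → Milan
Milan → Lima
Lima → Rabat
Rabat → Bogota
Bogota → Dakar
Dakar → Doha
Doha → Delhi
Delhi → Sofia
Sofia → Oslo
Oslo → Bern
Bern → Lagos
Lagos → Cairo
Cairo → Seoul
Bern → Tokyo
Bogota → Minsk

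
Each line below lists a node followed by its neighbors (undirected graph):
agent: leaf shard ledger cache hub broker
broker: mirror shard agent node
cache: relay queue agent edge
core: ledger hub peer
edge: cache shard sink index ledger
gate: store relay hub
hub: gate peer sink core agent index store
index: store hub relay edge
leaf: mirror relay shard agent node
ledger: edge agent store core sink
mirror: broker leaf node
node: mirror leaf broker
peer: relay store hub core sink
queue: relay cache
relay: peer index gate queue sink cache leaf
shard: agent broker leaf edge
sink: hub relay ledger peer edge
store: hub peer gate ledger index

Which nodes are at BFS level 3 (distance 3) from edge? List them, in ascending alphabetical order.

Level 0: edge
Level 1: cache, index, ledger, shard, sink
Level 2: agent, broker, core, hub, leaf, peer, queue, relay, store
Level 3: gate, mirror, node

gate, mirror, node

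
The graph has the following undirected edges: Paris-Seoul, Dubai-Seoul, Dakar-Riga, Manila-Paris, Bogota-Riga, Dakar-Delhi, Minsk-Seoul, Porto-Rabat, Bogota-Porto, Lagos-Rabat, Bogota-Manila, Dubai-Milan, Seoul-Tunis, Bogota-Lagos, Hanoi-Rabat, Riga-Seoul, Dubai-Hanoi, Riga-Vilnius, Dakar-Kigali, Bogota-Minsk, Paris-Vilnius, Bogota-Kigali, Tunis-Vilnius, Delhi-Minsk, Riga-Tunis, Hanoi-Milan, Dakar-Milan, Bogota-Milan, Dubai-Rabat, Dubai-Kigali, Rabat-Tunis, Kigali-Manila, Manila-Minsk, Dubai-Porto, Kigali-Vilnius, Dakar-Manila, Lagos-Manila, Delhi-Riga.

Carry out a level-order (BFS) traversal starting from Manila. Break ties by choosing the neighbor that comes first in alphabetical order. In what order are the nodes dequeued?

Manila, Bogota, Dakar, Kigali, Lagos, Minsk, Paris, Milan, Porto, Riga, Delhi, Dubai, Vilnius, Rabat, Seoul, Hanoi, Tunis

Visit Manila; enqueue Bogota, Dakar, Kigali, Lagos, Minsk, Paris → queue [Bogota, Dakar, Kigali, Lagos, Minsk, Paris]
Visit Bogota; enqueue Milan, Porto, Riga → queue [Dakar, Kigali, Lagos, Minsk, Paris, Milan, Porto, Riga]
Visit Dakar; enqueue Delhi → queue [Kigali, Lagos, Minsk, Paris, Milan, Porto, Riga, Delhi]
Visit Kigali; enqueue Dubai, Vilnius → queue [Lagos, Minsk, Paris, Milan, Porto, Riga, Delhi, Dubai, Vilnius]
Visit Lagos; enqueue Rabat → queue [Minsk, Paris, Milan, Porto, Riga, Delhi, Dubai, Vilnius, Rabat]
Visit Minsk; enqueue Seoul → queue [Paris, Milan, Porto, Riga, Delhi, Dubai, Vilnius, Rabat, Seoul]
Visit Paris → queue [Milan, Porto, Riga, Delhi, Dubai, Vilnius, Rabat, Seoul]
Visit Milan; enqueue Hanoi → queue [Porto, Riga, Delhi, Dubai, Vilnius, Rabat, Seoul, Hanoi]
Visit Porto → queue [Riga, Delhi, Dubai, Vilnius, Rabat, Seoul, Hanoi]
Visit Riga; enqueue Tunis → queue [Delhi, Dubai, Vilnius, Rabat, Seoul, Hanoi, Tunis]
Visit Delhi → queue [Dubai, Vilnius, Rabat, Seoul, Hanoi, Tunis]
Visit Dubai → queue [Vilnius, Rabat, Seoul, Hanoi, Tunis]
Visit Vilnius → queue [Rabat, Seoul, Hanoi, Tunis]
Visit Rabat → queue [Seoul, Hanoi, Tunis]
Visit Seoul → queue [Hanoi, Tunis]
Visit Hanoi → queue [Tunis]
Visit Tunis → queue []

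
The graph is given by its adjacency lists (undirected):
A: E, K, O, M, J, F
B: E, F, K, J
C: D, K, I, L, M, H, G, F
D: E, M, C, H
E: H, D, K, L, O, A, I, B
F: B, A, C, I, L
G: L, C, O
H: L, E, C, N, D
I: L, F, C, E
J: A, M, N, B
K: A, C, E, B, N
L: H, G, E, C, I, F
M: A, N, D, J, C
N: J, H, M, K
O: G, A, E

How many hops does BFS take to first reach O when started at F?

2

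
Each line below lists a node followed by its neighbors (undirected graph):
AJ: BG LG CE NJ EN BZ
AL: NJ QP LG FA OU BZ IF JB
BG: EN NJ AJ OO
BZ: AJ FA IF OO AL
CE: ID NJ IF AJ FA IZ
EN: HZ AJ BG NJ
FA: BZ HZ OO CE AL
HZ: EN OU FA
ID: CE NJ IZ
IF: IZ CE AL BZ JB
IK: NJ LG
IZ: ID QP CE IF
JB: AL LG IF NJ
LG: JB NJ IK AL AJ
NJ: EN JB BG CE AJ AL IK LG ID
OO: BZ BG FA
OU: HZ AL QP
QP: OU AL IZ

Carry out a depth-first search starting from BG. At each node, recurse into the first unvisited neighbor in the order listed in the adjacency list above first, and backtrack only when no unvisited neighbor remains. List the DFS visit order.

Visit BG
BG → EN
EN → HZ
HZ → OU
OU → AL
AL → NJ
NJ → JB
JB → LG
LG → IK
LG → AJ
AJ → CE
CE → ID
ID → IZ
IZ → QP
IZ → IF
IF → BZ
BZ → FA
FA → OO

BG EN HZ OU AL NJ JB LG IK AJ CE ID IZ QP IF BZ FA OO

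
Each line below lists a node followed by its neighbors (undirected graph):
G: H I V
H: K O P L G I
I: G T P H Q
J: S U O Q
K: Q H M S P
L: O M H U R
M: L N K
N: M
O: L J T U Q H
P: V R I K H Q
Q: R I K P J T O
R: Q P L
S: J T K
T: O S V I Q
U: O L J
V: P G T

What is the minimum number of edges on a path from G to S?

Level 0: G
Level 1: H, I, V
Level 2: K, L, O, P, Q, T
Level 3: J, M, R, S, U
Level 4: N
S first appears at level 3.

3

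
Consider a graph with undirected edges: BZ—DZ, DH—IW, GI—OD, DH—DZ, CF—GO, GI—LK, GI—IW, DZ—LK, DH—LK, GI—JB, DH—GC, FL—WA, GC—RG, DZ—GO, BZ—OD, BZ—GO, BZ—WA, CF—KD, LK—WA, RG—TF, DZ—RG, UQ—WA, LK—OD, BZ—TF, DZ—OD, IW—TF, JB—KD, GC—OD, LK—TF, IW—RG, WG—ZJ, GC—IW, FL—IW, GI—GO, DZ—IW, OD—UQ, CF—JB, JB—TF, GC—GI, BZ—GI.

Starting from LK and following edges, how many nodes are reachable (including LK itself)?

BFS from LK visits: LK, DH, DZ, GI, OD, TF, WA, GC, IW, BZ, GO, RG, JB, UQ, FL, CF, KD
Reachable nodes: 17 of 19 total.

17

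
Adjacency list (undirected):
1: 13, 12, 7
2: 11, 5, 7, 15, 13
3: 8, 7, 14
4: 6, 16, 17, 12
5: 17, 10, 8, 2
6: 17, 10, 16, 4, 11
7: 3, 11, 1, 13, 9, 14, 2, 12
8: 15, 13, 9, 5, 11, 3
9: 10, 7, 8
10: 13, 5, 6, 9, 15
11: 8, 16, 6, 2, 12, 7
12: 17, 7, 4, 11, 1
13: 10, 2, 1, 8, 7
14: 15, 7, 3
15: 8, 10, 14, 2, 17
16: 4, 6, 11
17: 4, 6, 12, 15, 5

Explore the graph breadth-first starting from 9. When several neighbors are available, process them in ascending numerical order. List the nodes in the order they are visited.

9, 7, 8, 10, 1, 2, 3, 11, 12, 13, 14, 5, 15, 6, 16, 4, 17

Visit 9; enqueue 7, 8, 10 → queue [7, 8, 10]
Visit 7; enqueue 1, 2, 3, 11, 12, 13, 14 → queue [8, 10, 1, 2, 3, 11, 12, 13, 14]
Visit 8; enqueue 5, 15 → queue [10, 1, 2, 3, 11, 12, 13, 14, 5, 15]
Visit 10; enqueue 6 → queue [1, 2, 3, 11, 12, 13, 14, 5, 15, 6]
Visit 1 → queue [2, 3, 11, 12, 13, 14, 5, 15, 6]
Visit 2 → queue [3, 11, 12, 13, 14, 5, 15, 6]
Visit 3 → queue [11, 12, 13, 14, 5, 15, 6]
Visit 11; enqueue 16 → queue [12, 13, 14, 5, 15, 6, 16]
Visit 12; enqueue 4, 17 → queue [13, 14, 5, 15, 6, 16, 4, 17]
Visit 13 → queue [14, 5, 15, 6, 16, 4, 17]
Visit 14 → queue [5, 15, 6, 16, 4, 17]
Visit 5 → queue [15, 6, 16, 4, 17]
Visit 15 → queue [6, 16, 4, 17]
Visit 6 → queue [16, 4, 17]
Visit 16 → queue [4, 17]
Visit 4 → queue [17]
Visit 17 → queue []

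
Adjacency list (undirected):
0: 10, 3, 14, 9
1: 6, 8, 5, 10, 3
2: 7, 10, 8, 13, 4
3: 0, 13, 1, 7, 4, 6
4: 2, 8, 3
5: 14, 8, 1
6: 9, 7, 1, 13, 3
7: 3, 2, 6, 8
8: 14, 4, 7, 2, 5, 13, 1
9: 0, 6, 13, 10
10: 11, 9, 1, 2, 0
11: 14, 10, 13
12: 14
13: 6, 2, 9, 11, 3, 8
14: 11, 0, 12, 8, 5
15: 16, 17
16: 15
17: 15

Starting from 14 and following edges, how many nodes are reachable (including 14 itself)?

BFS from 14 visits: 14, 11, 0, 12, 8, 5, 10, 13, 3, 9, 4, 7, 2, 1, 6
Reachable nodes: 15 of 18 total.

15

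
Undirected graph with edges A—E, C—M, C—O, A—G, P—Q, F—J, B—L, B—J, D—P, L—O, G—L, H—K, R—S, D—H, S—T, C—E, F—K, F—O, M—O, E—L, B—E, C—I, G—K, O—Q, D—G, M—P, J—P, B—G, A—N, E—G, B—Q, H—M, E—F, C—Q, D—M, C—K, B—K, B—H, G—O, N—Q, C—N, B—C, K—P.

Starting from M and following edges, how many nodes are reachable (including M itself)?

BFS from M visits: M, C, D, H, O, P, B, E, I, K, N, Q, G, F, L, J, A
Reachable nodes: 17 of 20 total.

17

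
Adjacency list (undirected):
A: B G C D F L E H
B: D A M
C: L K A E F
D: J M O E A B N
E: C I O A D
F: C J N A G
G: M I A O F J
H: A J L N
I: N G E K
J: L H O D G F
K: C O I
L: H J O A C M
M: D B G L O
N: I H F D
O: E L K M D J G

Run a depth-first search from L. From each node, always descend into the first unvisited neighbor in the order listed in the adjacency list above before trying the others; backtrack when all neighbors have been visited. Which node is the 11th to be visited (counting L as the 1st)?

Visit L
L → H
H → A
A → B
B → D
D → J
J → O
O → E
E → C
C → K
K → I
I → N
N → F
F → G
G → M

Visit order: L, H, A, B, D, J, O, E, C, K, I, N, F, G, M

I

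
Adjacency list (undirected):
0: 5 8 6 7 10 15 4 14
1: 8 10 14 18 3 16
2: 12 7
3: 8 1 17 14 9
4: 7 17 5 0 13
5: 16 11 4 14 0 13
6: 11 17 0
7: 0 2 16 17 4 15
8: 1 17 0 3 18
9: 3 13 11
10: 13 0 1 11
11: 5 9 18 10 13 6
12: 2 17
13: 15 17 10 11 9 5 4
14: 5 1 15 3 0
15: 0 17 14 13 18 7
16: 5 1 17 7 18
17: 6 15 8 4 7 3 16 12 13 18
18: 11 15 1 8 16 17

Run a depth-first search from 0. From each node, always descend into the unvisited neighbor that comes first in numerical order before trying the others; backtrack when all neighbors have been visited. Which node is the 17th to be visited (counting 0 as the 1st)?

Visit 0
0 → 4
4 → 5
5 → 11
11 → 6
6 → 17
17 → 3
3 → 1
1 → 8
8 → 18
18 → 15
15 → 7
7 → 2
2 → 12
7 → 16
15 → 13
13 → 9
13 → 10
15 → 14

Visit order: 0, 4, 5, 11, 6, 17, 3, 1, 8, 18, 15, 7, 2, 12, 16, 13, 9, 10, 14

9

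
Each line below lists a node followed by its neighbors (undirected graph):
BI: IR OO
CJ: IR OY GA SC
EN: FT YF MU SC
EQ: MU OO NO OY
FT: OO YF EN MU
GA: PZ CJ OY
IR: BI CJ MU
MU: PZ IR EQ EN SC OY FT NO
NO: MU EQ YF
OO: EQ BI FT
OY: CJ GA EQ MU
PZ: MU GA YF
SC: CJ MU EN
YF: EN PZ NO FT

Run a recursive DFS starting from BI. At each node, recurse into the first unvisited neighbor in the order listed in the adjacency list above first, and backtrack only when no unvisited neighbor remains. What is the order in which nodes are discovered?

Visit BI
BI → IR
IR → CJ
CJ → OY
OY → GA
GA → PZ
PZ → MU
MU → EQ
EQ → OO
OO → FT
FT → YF
YF → EN
EN → SC
YF → NO

BI, IR, CJ, OY, GA, PZ, MU, EQ, OO, FT, YF, EN, SC, NO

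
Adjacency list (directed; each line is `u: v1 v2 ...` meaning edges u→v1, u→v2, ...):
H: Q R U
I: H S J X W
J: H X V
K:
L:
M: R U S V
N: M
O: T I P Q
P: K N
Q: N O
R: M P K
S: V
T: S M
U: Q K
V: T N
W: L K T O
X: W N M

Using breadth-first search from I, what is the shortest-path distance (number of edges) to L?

Level 0: I
Level 1: H, J, S, W, X
Level 2: K, L, M, N, O, Q, R, T, U, V
Level 3: P
L first appears at level 2.

2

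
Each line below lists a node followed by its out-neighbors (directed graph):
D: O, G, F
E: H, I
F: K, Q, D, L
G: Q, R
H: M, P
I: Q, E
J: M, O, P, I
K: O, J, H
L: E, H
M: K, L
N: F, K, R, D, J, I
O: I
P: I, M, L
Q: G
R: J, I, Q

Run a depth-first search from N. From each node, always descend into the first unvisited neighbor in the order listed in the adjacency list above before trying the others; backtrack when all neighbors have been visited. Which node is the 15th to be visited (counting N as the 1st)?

D

Visit N
N → F
F → K
K → O
O → I
I → Q
Q → G
G → R
R → J
J → M
M → L
L → E
E → H
H → P
F → D

Visit order: N, F, K, O, I, Q, G, R, J, M, L, E, H, P, D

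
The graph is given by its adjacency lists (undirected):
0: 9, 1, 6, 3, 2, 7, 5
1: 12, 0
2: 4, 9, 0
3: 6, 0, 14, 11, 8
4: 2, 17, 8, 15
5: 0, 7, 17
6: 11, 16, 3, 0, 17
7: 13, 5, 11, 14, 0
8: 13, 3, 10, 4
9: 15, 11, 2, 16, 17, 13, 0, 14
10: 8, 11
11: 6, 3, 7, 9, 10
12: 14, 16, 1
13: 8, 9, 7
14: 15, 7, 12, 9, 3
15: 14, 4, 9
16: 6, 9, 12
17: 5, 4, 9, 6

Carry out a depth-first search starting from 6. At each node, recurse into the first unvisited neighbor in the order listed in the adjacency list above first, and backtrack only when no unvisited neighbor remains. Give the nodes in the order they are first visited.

Visit 6
6 → 11
11 → 3
3 → 0
0 → 9
9 → 15
15 → 14
14 → 7
7 → 13
13 → 8
8 → 10
8 → 4
4 → 2
4 → 17
17 → 5
14 → 12
12 → 16
12 → 1

6 -> 11 -> 3 -> 0 -> 9 -> 15 -> 14 -> 7 -> 13 -> 8 -> 10 -> 4 -> 2 -> 17 -> 5 -> 12 -> 16 -> 1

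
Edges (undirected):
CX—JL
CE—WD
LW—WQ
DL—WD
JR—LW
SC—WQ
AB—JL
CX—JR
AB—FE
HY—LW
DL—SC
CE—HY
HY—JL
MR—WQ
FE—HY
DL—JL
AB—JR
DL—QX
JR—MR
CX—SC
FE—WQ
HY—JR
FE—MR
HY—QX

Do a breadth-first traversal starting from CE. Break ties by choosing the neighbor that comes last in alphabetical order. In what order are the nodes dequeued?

CE → WD → HY → DL → QX → LW → JR → JL → FE → SC → WQ → MR → CX → AB

Visit CE; enqueue WD, HY → queue [WD, HY]
Visit WD; enqueue DL → queue [HY, DL]
Visit HY; enqueue QX, LW, JR, JL, FE → queue [DL, QX, LW, JR, JL, FE]
Visit DL; enqueue SC → queue [QX, LW, JR, JL, FE, SC]
Visit QX → queue [LW, JR, JL, FE, SC]
Visit LW; enqueue WQ → queue [JR, JL, FE, SC, WQ]
Visit JR; enqueue MR, CX, AB → queue [JL, FE, SC, WQ, MR, CX, AB]
Visit JL → queue [FE, SC, WQ, MR, CX, AB]
Visit FE → queue [SC, WQ, MR, CX, AB]
Visit SC → queue [WQ, MR, CX, AB]
Visit WQ → queue [MR, CX, AB]
Visit MR → queue [CX, AB]
Visit CX → queue [AB]
Visit AB → queue []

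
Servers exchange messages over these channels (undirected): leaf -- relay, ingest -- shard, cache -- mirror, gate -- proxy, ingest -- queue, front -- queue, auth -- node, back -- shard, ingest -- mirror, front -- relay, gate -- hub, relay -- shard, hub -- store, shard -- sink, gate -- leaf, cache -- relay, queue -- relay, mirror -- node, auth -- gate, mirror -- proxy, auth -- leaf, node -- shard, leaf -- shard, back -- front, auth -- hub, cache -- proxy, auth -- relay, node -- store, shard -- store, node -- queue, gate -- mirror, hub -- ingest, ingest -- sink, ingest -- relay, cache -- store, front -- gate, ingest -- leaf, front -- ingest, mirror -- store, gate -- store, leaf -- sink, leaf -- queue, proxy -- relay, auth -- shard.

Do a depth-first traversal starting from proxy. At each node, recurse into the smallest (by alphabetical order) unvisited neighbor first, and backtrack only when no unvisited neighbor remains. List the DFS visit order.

proxy, cache, mirror, gate, auth, hub, ingest, front, back, shard, leaf, queue, node, store, relay, sink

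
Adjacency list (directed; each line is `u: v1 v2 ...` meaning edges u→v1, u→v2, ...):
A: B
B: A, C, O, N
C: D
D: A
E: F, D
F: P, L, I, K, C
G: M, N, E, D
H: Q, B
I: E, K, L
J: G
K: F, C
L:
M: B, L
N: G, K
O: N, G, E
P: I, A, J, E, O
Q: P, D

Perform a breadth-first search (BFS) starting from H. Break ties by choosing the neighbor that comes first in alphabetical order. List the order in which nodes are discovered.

Visit H; enqueue B, Q → queue [B, Q]
Visit B; enqueue A, C, N, O → queue [Q, A, C, N, O]
Visit Q; enqueue D, P → queue [A, C, N, O, D, P]
Visit A → queue [C, N, O, D, P]
Visit C → queue [N, O, D, P]
Visit N; enqueue G, K → queue [O, D, P, G, K]
Visit O; enqueue E → queue [D, P, G, K, E]
Visit D → queue [P, G, K, E]
Visit P; enqueue I, J → queue [G, K, E, I, J]
Visit G; enqueue M → queue [K, E, I, J, M]
Visit K; enqueue F → queue [E, I, J, M, F]
Visit E → queue [I, J, M, F]
Visit I; enqueue L → queue [J, M, F, L]
Visit J → queue [M, F, L]
Visit M → queue [F, L]
Visit F → queue [L]
Visit L → queue []

H, B, Q, A, C, N, O, D, P, G, K, E, I, J, M, F, L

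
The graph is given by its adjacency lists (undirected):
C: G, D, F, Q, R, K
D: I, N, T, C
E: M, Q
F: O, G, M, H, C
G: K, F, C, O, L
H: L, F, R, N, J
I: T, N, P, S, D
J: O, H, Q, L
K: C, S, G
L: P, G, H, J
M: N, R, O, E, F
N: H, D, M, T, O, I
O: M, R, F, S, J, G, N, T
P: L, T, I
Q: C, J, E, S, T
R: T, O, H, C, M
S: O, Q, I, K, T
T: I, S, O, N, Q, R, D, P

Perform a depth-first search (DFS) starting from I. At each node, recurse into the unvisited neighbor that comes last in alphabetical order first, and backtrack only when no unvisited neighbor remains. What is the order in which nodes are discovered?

Visit I
I → T
T → S
S → Q
Q → J
J → O
O → R
R → M
M → N
N → H
H → L
L → P
L → G
G → K
K → C
C → F
C → D
M → E

I, T, S, Q, J, O, R, M, N, H, L, P, G, K, C, F, D, E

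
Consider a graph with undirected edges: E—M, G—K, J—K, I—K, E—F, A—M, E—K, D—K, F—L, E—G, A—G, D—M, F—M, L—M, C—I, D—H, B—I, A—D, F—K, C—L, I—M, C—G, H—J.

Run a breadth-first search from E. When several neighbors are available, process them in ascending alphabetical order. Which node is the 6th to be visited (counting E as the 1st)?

L

Visit E; enqueue F, G, K, M → queue [F, G, K, M]
Visit F; enqueue L → queue [G, K, M, L]
Visit G; enqueue A, C → queue [K, M, L, A, C]
Visit K; enqueue D, I, J → queue [M, L, A, C, D, I, J]
Visit M → queue [L, A, C, D, I, J]
Visit L → queue [A, C, D, I, J]
Visit A → queue [C, D, I, J]
Visit C → queue [D, I, J]
Visit D; enqueue H → queue [I, J, H]
Visit I; enqueue B → queue [J, H, B]
Visit J → queue [H, B]
Visit H → queue [B]
Visit B → queue []

Visit order: E, F, G, K, M, L, A, C, D, I, J, H, B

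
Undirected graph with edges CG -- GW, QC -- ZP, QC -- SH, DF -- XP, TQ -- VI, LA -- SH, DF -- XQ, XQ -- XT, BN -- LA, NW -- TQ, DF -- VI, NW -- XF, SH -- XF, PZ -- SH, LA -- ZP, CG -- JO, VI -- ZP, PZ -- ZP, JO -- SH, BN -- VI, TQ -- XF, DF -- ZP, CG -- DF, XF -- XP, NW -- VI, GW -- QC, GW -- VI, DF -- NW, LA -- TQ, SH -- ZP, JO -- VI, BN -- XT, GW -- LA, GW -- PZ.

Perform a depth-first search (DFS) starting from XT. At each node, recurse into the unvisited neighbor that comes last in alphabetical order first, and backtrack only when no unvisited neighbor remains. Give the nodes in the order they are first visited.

XT, XQ, DF, ZP, VI, TQ, XF, XP, SH, QC, GW, PZ, LA, BN, CG, JO, NW

Visit XT
XT → XQ
XQ → DF
DF → ZP
ZP → VI
VI → TQ
TQ → XF
XF → XP
XF → SH
SH → QC
QC → GW
GW → PZ
GW → LA
LA → BN
GW → CG
CG → JO
XF → NW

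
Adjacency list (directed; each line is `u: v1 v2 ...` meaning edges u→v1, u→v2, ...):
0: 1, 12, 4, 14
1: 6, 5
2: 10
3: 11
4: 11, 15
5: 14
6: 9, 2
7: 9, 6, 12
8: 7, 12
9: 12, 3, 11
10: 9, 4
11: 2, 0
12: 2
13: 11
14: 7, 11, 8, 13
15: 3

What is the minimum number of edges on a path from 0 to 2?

2

Level 0: 0
Level 1: 1, 4, 12, 14
Level 2: 2, 5, 6, 7, 8, 11, 13, 15
Level 3: 3, 9, 10
2 first appears at level 2.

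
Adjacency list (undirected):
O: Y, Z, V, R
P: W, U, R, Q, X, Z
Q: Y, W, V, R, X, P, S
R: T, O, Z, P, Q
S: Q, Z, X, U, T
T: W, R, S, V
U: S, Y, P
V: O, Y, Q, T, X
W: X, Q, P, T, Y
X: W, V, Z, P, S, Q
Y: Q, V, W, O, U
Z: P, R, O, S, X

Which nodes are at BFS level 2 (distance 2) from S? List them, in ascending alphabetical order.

O, P, R, V, W, Y

Level 0: S
Level 1: Q, T, U, X, Z
Level 2: O, P, R, V, W, Y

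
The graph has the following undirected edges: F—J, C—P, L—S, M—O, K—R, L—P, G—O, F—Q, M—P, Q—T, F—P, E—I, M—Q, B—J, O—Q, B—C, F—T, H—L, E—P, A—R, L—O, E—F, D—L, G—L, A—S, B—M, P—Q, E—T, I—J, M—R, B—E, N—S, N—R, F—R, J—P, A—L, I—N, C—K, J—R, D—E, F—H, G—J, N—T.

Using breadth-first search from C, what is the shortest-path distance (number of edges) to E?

Level 0: C
Level 1: B, K, P
Level 2: E, F, J, L, M, Q, R
Level 3: A, D, G, H, I, N, O, S, T
E first appears at level 2.

2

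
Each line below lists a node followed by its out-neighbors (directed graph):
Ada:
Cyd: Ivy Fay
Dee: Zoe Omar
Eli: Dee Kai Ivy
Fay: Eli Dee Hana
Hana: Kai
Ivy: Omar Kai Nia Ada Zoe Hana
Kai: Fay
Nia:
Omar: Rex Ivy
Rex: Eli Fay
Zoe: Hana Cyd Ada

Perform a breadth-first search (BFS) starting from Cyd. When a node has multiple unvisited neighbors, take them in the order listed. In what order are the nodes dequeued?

Cyd → Ivy → Fay → Omar → Kai → Nia → Ada → Zoe → Hana → Eli → Dee → Rex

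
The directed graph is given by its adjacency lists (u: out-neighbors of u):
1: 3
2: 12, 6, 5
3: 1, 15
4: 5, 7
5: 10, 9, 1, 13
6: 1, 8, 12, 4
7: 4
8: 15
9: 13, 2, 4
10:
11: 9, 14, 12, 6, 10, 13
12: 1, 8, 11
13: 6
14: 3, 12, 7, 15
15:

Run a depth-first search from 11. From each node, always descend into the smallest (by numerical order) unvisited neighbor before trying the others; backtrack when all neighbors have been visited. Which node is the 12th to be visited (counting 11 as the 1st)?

Visit 11
11 → 6
6 → 1
1 → 3
3 → 15
6 → 4
4 → 5
5 → 9
9 → 2
2 → 12
12 → 8
9 → 13
5 → 10
4 → 7
11 → 14

Visit order: 11, 6, 1, 3, 15, 4, 5, 9, 2, 12, 8, 13, 10, 7, 14

13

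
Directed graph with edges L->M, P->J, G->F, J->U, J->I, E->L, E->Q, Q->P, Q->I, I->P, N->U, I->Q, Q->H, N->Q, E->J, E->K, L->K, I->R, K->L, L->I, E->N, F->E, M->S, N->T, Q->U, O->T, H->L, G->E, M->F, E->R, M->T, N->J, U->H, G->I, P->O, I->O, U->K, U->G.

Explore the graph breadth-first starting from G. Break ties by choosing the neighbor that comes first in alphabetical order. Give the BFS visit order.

G -> E -> F -> I -> J -> K -> L -> N -> Q -> R -> O -> P -> U -> M -> T -> H -> S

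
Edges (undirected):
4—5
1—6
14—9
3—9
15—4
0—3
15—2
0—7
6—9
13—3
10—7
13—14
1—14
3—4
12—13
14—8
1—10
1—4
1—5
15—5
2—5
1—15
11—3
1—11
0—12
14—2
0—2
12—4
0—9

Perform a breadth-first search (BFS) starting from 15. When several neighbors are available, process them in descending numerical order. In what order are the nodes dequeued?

Visit 15; enqueue 5, 4, 2, 1 → queue [5, 4, 2, 1]
Visit 5 → queue [4, 2, 1]
Visit 4; enqueue 12, 3 → queue [2, 1, 12, 3]
Visit 2; enqueue 14, 0 → queue [1, 12, 3, 14, 0]
Visit 1; enqueue 11, 10, 6 → queue [12, 3, 14, 0, 11, 10, 6]
Visit 12; enqueue 13 → queue [3, 14, 0, 11, 10, 6, 13]
Visit 3; enqueue 9 → queue [14, 0, 11, 10, 6, 13, 9]
Visit 14; enqueue 8 → queue [0, 11, 10, 6, 13, 9, 8]
Visit 0; enqueue 7 → queue [11, 10, 6, 13, 9, 8, 7]
Visit 11 → queue [10, 6, 13, 9, 8, 7]
Visit 10 → queue [6, 13, 9, 8, 7]
Visit 6 → queue [13, 9, 8, 7]
Visit 13 → queue [9, 8, 7]
Visit 9 → queue [8, 7]
Visit 8 → queue [7]
Visit 7 → queue []

15, 5, 4, 2, 1, 12, 3, 14, 0, 11, 10, 6, 13, 9, 8, 7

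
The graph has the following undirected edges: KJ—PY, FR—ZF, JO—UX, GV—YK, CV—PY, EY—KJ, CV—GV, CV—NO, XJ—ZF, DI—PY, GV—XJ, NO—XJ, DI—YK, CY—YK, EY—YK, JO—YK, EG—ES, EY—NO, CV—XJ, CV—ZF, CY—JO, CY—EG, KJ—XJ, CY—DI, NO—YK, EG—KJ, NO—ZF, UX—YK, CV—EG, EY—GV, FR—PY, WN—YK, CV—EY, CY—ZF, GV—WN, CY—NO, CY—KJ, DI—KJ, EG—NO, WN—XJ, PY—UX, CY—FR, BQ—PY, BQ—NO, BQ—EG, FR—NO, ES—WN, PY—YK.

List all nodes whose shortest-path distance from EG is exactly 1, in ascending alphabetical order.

BQ, CV, CY, ES, KJ, NO

Level 0: EG
Level 1: BQ, CV, CY, ES, KJ, NO
Level 2: DI, EY, FR, GV, JO, PY, WN, XJ, YK, ZF
Level 3: UX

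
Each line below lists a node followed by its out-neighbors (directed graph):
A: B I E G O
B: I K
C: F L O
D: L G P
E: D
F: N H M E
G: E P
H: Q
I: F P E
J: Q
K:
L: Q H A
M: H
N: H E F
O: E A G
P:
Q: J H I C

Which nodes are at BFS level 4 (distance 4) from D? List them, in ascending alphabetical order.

Level 0: D
Level 1: G, L, P
Level 2: A, E, H, Q
Level 3: B, C, I, J, O
Level 4: F, K
Level 5: M, N

F, K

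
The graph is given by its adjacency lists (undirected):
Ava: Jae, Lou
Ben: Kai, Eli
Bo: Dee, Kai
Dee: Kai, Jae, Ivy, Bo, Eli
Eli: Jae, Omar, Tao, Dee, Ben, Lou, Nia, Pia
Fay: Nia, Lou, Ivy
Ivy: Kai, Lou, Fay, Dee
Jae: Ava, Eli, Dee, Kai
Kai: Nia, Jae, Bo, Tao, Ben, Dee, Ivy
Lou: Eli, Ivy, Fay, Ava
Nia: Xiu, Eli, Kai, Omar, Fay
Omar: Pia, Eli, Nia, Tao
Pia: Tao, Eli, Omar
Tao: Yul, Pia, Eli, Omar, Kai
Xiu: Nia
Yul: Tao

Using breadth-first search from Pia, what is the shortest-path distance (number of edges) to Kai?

2

Level 0: Pia
Level 1: Eli, Omar, Tao
Level 2: Ben, Dee, Jae, Kai, Lou, Nia, Yul
Level 3: Ava, Bo, Fay, Ivy, Xiu
Kai first appears at level 2.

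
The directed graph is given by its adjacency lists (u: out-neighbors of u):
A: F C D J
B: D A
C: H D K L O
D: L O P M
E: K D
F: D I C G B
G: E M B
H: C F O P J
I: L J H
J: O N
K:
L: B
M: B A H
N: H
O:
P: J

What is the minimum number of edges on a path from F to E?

Level 0: F
Level 1: B, C, D, G, I
Level 2: A, E, H, J, K, L, M, O, P
Level 3: N
E first appears at level 2.

2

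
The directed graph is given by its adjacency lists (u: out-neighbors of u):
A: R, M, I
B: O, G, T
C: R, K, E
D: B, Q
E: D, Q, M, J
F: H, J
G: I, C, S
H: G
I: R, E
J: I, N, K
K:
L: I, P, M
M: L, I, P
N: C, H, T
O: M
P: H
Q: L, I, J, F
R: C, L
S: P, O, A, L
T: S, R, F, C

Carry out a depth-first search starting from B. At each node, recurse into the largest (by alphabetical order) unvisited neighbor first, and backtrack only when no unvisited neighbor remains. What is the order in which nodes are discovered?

B, T, S, P, H, G, I, R, L, M, C, K, E, Q, J, N, F, D, O, A

Visit B
B → T
T → S
S → P
P → H
H → G
G → I
I → R
R → L
L → M
R → C
C → K
C → E
E → Q
Q → J
J → N
Q → F
E → D
S → O
S → A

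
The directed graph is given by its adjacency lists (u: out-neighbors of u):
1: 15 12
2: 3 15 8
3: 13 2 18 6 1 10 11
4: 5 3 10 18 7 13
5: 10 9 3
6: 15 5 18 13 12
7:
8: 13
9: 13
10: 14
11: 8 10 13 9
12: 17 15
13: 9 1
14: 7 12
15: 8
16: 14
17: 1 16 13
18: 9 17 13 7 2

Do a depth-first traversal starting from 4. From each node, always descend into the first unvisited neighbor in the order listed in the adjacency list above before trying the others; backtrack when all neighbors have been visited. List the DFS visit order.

Visit 4
4 → 5
5 → 10
10 → 14
14 → 7
14 → 12
12 → 17
17 → 1
1 → 15
15 → 8
8 → 13
13 → 9
17 → 16
5 → 3
3 → 2
3 → 18
3 → 6
3 → 11

4 -> 5 -> 10 -> 14 -> 7 -> 12 -> 17 -> 1 -> 15 -> 8 -> 13 -> 9 -> 16 -> 3 -> 2 -> 18 -> 6 -> 11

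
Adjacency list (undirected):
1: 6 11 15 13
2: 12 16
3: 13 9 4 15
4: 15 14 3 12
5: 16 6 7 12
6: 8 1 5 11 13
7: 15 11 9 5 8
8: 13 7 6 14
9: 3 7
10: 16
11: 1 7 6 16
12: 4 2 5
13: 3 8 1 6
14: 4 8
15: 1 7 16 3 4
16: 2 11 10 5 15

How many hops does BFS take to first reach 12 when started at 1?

3

Level 0: 1
Level 1: 6, 11, 13, 15
Level 2: 3, 4, 5, 7, 8, 16
Level 3: 2, 9, 10, 12, 14
12 first appears at level 3.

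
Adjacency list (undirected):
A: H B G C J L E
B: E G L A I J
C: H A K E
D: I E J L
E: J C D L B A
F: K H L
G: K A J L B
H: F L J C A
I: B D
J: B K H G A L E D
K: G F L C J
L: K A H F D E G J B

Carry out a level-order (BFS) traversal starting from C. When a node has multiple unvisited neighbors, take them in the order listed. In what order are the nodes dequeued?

C H A K E F L J B G D I

Visit C; enqueue H, A, K, E → queue [H, A, K, E]
Visit H; enqueue F, L, J → queue [A, K, E, F, L, J]
Visit A; enqueue B, G → queue [K, E, F, L, J, B, G]
Visit K → queue [E, F, L, J, B, G]
Visit E; enqueue D → queue [F, L, J, B, G, D]
Visit F → queue [L, J, B, G, D]
Visit L → queue [J, B, G, D]
Visit J → queue [B, G, D]
Visit B; enqueue I → queue [G, D, I]
Visit G → queue [D, I]
Visit D → queue [I]
Visit I → queue []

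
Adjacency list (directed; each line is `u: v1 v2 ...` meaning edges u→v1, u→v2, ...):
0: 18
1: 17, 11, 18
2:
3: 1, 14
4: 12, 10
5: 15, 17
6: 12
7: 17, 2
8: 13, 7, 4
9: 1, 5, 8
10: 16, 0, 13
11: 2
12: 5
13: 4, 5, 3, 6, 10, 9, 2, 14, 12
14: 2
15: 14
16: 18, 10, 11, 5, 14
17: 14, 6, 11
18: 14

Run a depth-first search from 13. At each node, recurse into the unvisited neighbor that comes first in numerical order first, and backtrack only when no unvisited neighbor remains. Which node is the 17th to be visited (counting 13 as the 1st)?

9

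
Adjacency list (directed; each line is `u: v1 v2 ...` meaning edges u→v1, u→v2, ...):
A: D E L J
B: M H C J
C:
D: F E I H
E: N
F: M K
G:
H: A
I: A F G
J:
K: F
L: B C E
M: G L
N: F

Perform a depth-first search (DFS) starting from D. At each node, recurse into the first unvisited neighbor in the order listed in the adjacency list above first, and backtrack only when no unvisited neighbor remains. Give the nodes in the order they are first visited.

D -> F -> M -> G -> L -> B -> H -> A -> E -> N -> J -> C -> K -> I

Visit D
D → F
F → M
M → G
M → L
L → B
B → H
H → A
A → E
E → N
A → J
B → C
F → K
D → I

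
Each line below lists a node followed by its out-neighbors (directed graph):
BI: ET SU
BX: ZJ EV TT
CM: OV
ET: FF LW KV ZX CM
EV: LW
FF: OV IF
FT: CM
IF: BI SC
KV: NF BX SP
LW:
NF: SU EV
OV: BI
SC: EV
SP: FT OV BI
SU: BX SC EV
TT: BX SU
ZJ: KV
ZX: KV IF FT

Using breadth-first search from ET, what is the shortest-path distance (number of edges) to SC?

Level 0: ET
Level 1: CM, FF, KV, LW, ZX
Level 2: BX, FT, IF, NF, OV, SP
Level 3: BI, EV, SC, SU, TT, ZJ
SC first appears at level 3.

3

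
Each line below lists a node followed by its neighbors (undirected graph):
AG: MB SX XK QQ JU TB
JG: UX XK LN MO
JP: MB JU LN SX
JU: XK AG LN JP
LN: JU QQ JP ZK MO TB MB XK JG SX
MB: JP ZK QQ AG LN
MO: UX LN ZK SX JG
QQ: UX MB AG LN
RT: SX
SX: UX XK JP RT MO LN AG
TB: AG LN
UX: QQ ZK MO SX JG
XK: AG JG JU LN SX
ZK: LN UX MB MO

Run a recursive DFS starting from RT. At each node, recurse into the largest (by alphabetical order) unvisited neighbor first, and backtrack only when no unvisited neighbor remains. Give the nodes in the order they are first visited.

Visit RT
RT → SX
SX → XK
XK → LN
LN → ZK
ZK → UX
UX → QQ
QQ → MB
MB → JP
JP → JU
JU → AG
AG → TB
UX → MO
MO → JG

RT SX XK LN ZK UX QQ MB JP JU AG TB MO JG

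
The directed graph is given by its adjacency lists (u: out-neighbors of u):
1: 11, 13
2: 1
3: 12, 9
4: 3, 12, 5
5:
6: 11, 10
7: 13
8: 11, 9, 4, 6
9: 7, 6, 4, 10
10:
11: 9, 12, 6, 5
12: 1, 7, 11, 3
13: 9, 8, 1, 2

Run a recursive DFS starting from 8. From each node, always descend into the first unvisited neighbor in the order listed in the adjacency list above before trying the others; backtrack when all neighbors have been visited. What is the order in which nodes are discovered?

Visit 8
8 → 11
11 → 9
9 → 7
7 → 13
13 → 1
13 → 2
9 → 6
6 → 10
9 → 4
4 → 3
3 → 12
4 → 5

8 → 11 → 9 → 7 → 13 → 1 → 2 → 6 → 10 → 4 → 3 → 12 → 5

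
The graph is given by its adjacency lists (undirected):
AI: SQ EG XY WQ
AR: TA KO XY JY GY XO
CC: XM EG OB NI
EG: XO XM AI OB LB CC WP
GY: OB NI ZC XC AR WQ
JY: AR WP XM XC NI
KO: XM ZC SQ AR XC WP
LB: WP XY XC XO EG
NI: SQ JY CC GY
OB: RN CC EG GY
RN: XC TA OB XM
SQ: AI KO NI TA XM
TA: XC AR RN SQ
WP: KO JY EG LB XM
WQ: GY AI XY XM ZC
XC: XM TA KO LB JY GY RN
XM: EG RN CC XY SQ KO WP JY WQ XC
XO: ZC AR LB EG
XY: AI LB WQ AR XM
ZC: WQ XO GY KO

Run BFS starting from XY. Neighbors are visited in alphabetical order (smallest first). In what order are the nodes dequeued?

XY, AI, AR, LB, WQ, XM, EG, SQ, GY, JY, KO, TA, XO, WP, XC, ZC, CC, RN, OB, NI

Visit XY; enqueue AI, AR, LB, WQ, XM → queue [AI, AR, LB, WQ, XM]
Visit AI; enqueue EG, SQ → queue [AR, LB, WQ, XM, EG, SQ]
Visit AR; enqueue GY, JY, KO, TA, XO → queue [LB, WQ, XM, EG, SQ, GY, JY, KO, TA, XO]
Visit LB; enqueue WP, XC → queue [WQ, XM, EG, SQ, GY, JY, KO, TA, XO, WP, XC]
Visit WQ; enqueue ZC → queue [XM, EG, SQ, GY, JY, KO, TA, XO, WP, XC, ZC]
Visit XM; enqueue CC, RN → queue [EG, SQ, GY, JY, KO, TA, XO, WP, XC, ZC, CC, RN]
Visit EG; enqueue OB → queue [SQ, GY, JY, KO, TA, XO, WP, XC, ZC, CC, RN, OB]
Visit SQ; enqueue NI → queue [GY, JY, KO, TA, XO, WP, XC, ZC, CC, RN, OB, NI]
Visit GY → queue [JY, KO, TA, XO, WP, XC, ZC, CC, RN, OB, NI]
Visit JY → queue [KO, TA, XO, WP, XC, ZC, CC, RN, OB, NI]
Visit KO → queue [TA, XO, WP, XC, ZC, CC, RN, OB, NI]
Visit TA → queue [XO, WP, XC, ZC, CC, RN, OB, NI]
Visit XO → queue [WP, XC, ZC, CC, RN, OB, NI]
Visit WP → queue [XC, ZC, CC, RN, OB, NI]
Visit XC → queue [ZC, CC, RN, OB, NI]
Visit ZC → queue [CC, RN, OB, NI]
Visit CC → queue [RN, OB, NI]
Visit RN → queue [OB, NI]
Visit OB → queue [NI]
Visit NI → queue []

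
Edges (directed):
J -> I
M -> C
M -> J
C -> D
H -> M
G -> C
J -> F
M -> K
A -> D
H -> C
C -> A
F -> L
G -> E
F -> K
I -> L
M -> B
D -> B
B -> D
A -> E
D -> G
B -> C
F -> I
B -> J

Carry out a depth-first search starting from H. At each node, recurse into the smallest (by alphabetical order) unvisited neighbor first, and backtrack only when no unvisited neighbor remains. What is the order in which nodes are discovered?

H → C → A → D → B → J → F → I → L → K → G → E → M

Visit H
H → C
C → A
A → D
D → B
B → J
J → F
F → I
I → L
F → K
D → G
G → E
H → M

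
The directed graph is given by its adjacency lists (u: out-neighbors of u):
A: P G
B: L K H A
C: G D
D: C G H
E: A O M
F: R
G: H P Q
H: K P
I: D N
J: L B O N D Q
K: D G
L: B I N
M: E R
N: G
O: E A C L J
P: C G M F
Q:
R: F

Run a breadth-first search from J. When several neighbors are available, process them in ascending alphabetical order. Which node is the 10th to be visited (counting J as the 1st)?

K

Visit J; enqueue B, D, L, N, O, Q → queue [B, D, L, N, O, Q]
Visit B; enqueue A, H, K → queue [D, L, N, O, Q, A, H, K]
Visit D; enqueue C, G → queue [L, N, O, Q, A, H, K, C, G]
Visit L; enqueue I → queue [N, O, Q, A, H, K, C, G, I]
Visit N → queue [O, Q, A, H, K, C, G, I]
Visit O; enqueue E → queue [Q, A, H, K, C, G, I, E]
Visit Q → queue [A, H, K, C, G, I, E]
Visit A; enqueue P → queue [H, K, C, G, I, E, P]
Visit H → queue [K, C, G, I, E, P]
Visit K → queue [C, G, I, E, P]
Visit C → queue [G, I, E, P]
Visit G → queue [I, E, P]
Visit I → queue [E, P]
Visit E; enqueue M → queue [P, M]
Visit P; enqueue F → queue [M, F]
Visit M; enqueue R → queue [F, R]
Visit F → queue [R]
Visit R → queue []

Visit order: J, B, D, L, N, O, Q, A, H, K, C, G, I, E, P, M, F, R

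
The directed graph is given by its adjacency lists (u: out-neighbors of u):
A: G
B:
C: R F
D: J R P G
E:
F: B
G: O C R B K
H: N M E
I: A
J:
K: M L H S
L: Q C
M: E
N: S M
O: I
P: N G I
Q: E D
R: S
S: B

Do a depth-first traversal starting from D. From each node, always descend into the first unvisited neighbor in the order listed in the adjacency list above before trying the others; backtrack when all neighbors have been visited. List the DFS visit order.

D, J, R, S, B, P, N, M, E, G, O, I, A, C, F, K, L, Q, H

Visit D
D → J
D → R
R → S
S → B
D → P
P → N
N → M
M → E
P → G
G → O
O → I
I → A
G → C
C → F
G → K
K → L
L → Q
K → H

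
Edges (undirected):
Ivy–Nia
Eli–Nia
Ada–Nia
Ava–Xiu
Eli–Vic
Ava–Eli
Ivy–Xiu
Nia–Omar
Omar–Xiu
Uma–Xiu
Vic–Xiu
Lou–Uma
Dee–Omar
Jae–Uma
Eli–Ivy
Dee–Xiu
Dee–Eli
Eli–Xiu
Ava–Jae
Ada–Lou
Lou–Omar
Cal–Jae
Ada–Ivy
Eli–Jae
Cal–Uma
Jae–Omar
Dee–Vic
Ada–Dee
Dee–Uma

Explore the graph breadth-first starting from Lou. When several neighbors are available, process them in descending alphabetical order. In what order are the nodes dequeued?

Lou → Uma → Omar → Ada → Xiu → Jae → Dee → Cal → Nia → Ivy → Vic → Eli → Ava

Visit Lou; enqueue Uma, Omar, Ada → queue [Uma, Omar, Ada]
Visit Uma; enqueue Xiu, Jae, Dee, Cal → queue [Omar, Ada, Xiu, Jae, Dee, Cal]
Visit Omar; enqueue Nia → queue [Ada, Xiu, Jae, Dee, Cal, Nia]
Visit Ada; enqueue Ivy → queue [Xiu, Jae, Dee, Cal, Nia, Ivy]
Visit Xiu; enqueue Vic, Eli, Ava → queue [Jae, Dee, Cal, Nia, Ivy, Vic, Eli, Ava]
Visit Jae → queue [Dee, Cal, Nia, Ivy, Vic, Eli, Ava]
Visit Dee → queue [Cal, Nia, Ivy, Vic, Eli, Ava]
Visit Cal → queue [Nia, Ivy, Vic, Eli, Ava]
Visit Nia → queue [Ivy, Vic, Eli, Ava]
Visit Ivy → queue [Vic, Eli, Ava]
Visit Vic → queue [Eli, Ava]
Visit Eli → queue [Ava]
Visit Ava → queue []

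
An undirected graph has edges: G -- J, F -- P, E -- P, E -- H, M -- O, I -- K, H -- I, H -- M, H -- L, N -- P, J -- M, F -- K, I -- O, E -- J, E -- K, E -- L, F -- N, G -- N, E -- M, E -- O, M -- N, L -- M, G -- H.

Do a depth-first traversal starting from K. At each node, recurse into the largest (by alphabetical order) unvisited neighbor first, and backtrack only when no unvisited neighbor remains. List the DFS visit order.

K → I → O → M → N → P → F → E → L → H → G → J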